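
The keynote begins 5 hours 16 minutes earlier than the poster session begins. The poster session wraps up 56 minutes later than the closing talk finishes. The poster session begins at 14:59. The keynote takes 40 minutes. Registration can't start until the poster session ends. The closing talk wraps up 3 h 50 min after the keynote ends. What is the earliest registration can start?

15:09

The keynote starts at 14:59 − 316 min = 09:43.
The keynote ends at 09:43 + 40 min = 10:23.
The closing talk ends at 10:23 + 230 min = 14:13.
The poster session ends at 14:13 + 56 min = 15:09.
Registration is bounded by the poster session, so the earliest it can start is 15:09.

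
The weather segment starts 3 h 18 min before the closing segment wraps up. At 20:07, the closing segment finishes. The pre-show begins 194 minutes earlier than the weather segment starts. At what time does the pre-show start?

The weather segment starts at 20:07 − 198 min = 16:49.
The pre-show starts at 16:49 − 194 min = 13:35.

13:35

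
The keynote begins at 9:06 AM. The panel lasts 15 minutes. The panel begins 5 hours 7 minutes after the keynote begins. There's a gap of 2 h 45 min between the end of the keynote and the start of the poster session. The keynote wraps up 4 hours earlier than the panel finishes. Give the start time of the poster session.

1:13 PM

The panel starts at 9:06 AM + 307 min = 2:13 PM.
The panel ends at 2:13 PM + 15 min = 2:28 PM.
The keynote ends at 2:28 PM − 240 min = 10:28 AM.
The poster session starts at 10:28 AM + 165 min = 1:13 PM.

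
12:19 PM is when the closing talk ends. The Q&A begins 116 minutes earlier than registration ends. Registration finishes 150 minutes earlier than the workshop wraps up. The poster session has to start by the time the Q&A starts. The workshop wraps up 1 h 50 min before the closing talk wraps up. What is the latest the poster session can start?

6:03 AM

The workshop ends at 12:19 PM − 110 min = 10:29 AM.
Registration ends at 10:29 AM − 150 min = 7:59 AM.
The Q&A starts at 7:59 AM − 116 min = 6:03 AM.
The poster session is bounded by the Q&A, so the latest it can start is 6:03 AM.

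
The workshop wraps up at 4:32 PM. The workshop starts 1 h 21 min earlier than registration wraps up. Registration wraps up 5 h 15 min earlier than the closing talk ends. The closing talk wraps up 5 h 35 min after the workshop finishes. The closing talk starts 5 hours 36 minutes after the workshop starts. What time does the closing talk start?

9:07 PM

The closing talk ends at 4:32 PM + 335 min = 10:07 PM.
Registration ends at 10:07 PM − 315 min = 4:52 PM.
The workshop starts at 4:52 PM − 81 min = 3:31 PM.
The closing talk starts at 3:31 PM + 336 min = 9:07 PM.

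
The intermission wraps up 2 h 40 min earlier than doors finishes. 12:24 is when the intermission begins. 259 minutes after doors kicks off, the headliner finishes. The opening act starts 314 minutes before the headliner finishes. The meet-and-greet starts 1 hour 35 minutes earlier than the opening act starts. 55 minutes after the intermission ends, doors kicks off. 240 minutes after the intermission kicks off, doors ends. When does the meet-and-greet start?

Doors ends at 12:24 + 240 min = 16:24.
The intermission ends at 16:24 − 160 min = 13:44.
Doors starts at 13:44 + 55 min = 14:39.
The headliner ends at 14:39 + 259 min = 18:58.
The opening act starts at 18:58 − 314 min = 13:44.
The meet-and-greet starts at 13:44 − 95 min = 12:09.

12:09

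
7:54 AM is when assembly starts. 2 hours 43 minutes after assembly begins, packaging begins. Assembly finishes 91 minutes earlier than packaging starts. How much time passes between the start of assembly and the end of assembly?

1 hour 12 minutes

Packaging starts at 7:54 AM + 163 min = 10:37 AM.
Assembly ends at 10:37 AM − 91 min = 9:06 AM.
From 7:54 AM to 9:06 AM is 1 hour 12 minutes.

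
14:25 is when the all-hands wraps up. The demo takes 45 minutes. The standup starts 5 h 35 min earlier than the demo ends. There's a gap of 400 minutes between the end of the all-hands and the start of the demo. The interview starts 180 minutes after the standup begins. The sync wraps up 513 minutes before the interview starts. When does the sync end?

The demo starts at 14:25 + 400 min = 21:05.
The demo ends at 21:05 + 45 min = 21:50.
The standup starts at 21:50 − 335 min = 16:15.
The interview starts at 16:15 + 180 min = 19:15.
The sync ends at 19:15 − 513 min = 10:42.

10:42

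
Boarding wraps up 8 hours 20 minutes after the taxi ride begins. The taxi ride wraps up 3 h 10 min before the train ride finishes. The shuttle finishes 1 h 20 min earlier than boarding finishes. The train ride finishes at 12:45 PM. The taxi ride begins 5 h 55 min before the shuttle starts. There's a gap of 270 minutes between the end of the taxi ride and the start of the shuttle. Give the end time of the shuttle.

The taxi ride ends at 12:45 PM − 190 min = 9:35 AM.
The shuttle starts at 9:35 AM + 270 min = 2:05 PM.
The taxi ride starts at 2:05 PM − 355 min = 8:10 AM.
Boarding ends at 8:10 AM + 500 min = 4:30 PM.
The shuttle ends at 4:30 PM − 80 min = 3:10 PM.

3:10 PM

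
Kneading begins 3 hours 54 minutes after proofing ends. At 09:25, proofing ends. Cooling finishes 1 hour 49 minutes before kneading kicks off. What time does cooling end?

Kneading starts at 09:25 + 234 min = 13:19.
Cooling ends at 13:19 − 109 min = 11:30.

11:30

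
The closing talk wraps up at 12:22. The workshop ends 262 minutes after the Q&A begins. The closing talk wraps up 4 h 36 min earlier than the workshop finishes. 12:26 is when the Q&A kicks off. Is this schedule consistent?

No

The workshop ends at 12:26 + 262 min = 16:48.
The closing talk ends at 16:48 − 276 min = 12:12.
But the closing talk is also said to end at 12:22 — a 10-minute conflict.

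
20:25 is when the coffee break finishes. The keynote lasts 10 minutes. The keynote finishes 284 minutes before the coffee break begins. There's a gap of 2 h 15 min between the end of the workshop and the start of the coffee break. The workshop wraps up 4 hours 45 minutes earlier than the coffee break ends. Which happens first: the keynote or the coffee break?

The workshop ends at 20:25 − 285 min = 15:40.
The coffee break starts at 15:40 + 135 min = 17:55.
The keynote ends at 17:55 − 284 min = 13:11.
The keynote starts at 13:11 − 10 min = 13:01.
The keynote starts at 13:01 and the coffee break starts at 17:55, so the keynote is first.

the keynote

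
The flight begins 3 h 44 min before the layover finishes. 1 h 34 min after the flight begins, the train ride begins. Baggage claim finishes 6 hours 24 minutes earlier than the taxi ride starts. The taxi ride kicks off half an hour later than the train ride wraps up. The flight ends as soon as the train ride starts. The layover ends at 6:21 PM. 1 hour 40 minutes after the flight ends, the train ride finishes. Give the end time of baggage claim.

11:57 AM

The flight starts at 6:21 PM − 224 min = 2:37 PM.
The train ride starts at 2:37 PM + 94 min = 4:11 PM.
So the flight ends at 4:11 PM.
The train ride ends at 4:11 PM + 100 min = 5:51 PM.
The taxi ride starts at 5:51 PM + 30 min = 6:21 PM.
Baggage claim ends at 6:21 PM − 384 min = 11:57 AM.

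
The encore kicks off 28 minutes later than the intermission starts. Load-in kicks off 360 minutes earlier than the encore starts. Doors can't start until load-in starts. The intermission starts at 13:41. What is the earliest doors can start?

08:09

The encore starts at 13:41 + 28 min = 14:09.
Load-in starts at 14:09 − 360 min = 08:09.
Doors is bounded by load-in, so the earliest it can start is 08:09.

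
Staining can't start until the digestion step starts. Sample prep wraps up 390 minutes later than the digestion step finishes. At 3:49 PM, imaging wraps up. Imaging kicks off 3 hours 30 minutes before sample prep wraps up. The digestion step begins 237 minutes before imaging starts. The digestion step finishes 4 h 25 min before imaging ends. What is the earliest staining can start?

10:27 AM

The digestion step ends at 3:49 PM − 265 min = 11:24 AM.
Sample prep ends at 11:24 AM + 390 min = 5:54 PM.
Imaging starts at 5:54 PM − 210 min = 2:24 PM.
The digestion step starts at 2:24 PM − 237 min = 10:27 AM.
Staining is bounded by the digestion step, so the earliest it can start is 10:27 AM.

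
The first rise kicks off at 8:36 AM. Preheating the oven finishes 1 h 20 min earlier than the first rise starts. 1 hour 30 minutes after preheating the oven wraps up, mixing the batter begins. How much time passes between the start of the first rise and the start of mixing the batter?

10 minutes

Preheating the oven ends at 8:36 AM − 80 min = 7:16 AM.
Mixing the batter starts at 7:16 AM + 90 min = 8:46 AM.
From 8:36 AM to 8:46 AM is 10 minutes.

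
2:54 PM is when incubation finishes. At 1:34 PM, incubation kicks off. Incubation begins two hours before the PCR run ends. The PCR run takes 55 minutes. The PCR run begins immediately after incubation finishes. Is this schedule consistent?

The PCR run starts at 2:54 PM.
The PCR run ends at 2:54 PM + 55 min = 3:49 PM.
Incubation starts at 3:49 PM − 120 min = 1:49 PM.
But incubation is also said to start at 1:34 PM — a 15-minute conflict.

No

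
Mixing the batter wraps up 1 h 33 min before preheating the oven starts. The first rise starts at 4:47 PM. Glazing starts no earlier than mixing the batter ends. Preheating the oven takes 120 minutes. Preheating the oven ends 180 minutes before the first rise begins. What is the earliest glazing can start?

10:14 AM

Preheating the oven ends at 4:47 PM − 180 min = 1:47 PM.
Preheating the oven starts at 1:47 PM − 120 min = 11:47 AM.
Mixing the batter ends at 11:47 AM − 93 min = 10:14 AM.
Glazing is bounded by mixing the batter, so the earliest it can start is 10:14 AM.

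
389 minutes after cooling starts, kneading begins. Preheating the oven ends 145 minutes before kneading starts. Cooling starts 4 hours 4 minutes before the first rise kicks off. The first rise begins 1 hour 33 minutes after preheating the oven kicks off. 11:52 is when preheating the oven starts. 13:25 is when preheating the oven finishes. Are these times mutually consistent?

Yes

The first rise starts at 11:52 + 93 min = 13:25.
Cooling starts at 13:25 − 244 min = 09:21.
Kneading starts at 09:21 + 389 min = 15:50.
Preheating the oven ends at 15:50 − 145 min = 13:25.
That matches the stated 13:25, so the schedule is consistent.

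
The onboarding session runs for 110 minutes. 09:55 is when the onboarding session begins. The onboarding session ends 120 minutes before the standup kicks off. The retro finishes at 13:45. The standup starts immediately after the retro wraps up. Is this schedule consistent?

Yes

The standup starts at 13:45.
The onboarding session ends at 13:45 − 120 min = 11:45.
The onboarding session starts at 11:45 − 110 min = 09:55.
That matches the stated 09:55, so the schedule is consistent.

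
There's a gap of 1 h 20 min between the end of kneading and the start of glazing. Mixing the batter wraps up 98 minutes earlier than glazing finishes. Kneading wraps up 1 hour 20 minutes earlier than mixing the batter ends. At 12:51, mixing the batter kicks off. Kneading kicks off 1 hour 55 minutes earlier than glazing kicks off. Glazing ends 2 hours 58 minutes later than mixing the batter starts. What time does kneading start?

12:16

Glazing ends at 12:51 + 178 min = 15:49.
Mixing the batter ends at 15:49 − 98 min = 14:11.
Kneading ends at 14:11 − 80 min = 12:51.
Glazing starts at 12:51 + 80 min = 14:11.
Kneading starts at 14:11 − 115 min = 12:16.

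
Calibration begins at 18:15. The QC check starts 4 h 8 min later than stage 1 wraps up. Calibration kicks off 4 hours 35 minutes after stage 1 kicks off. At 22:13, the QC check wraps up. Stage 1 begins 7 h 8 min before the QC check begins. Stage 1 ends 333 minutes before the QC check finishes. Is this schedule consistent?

Yes

Stage 1 ends at 22:13 − 333 min = 16:40.
The QC check starts at 16:40 + 248 min = 20:48.
Stage 1 starts at 20:48 − 428 min = 13:40.
Calibration starts at 13:40 + 275 min = 18:15.
That matches the stated 18:15, so the schedule is consistent.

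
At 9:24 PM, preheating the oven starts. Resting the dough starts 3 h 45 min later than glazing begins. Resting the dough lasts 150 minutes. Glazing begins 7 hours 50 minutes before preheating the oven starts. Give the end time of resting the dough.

7:49 PM

Glazing starts at 9:24 PM − 470 min = 1:34 PM.
Resting the dough starts at 1:34 PM + 225 min = 5:19 PM.
Resting the dough ends at 5:19 PM + 150 min = 7:49 PM.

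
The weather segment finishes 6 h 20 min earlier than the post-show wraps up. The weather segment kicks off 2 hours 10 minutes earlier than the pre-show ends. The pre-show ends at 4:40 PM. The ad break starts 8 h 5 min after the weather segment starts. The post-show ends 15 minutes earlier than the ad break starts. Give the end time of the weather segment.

4:00 PM

The weather segment starts at 4:40 PM − 130 min = 2:30 PM.
The ad break starts at 2:30 PM + 485 min = 10:35 PM.
The post-show ends at 10:35 PM − 15 min = 10:20 PM.
The weather segment ends at 10:20 PM − 380 min = 4:00 PM.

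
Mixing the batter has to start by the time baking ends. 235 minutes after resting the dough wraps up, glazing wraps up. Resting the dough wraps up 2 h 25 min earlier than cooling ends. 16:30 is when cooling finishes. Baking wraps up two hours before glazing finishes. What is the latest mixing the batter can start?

16:00

Resting the dough ends at 16:30 − 145 min = 14:05.
Glazing ends at 14:05 + 235 min = 18:00.
Baking ends at 18:00 − 120 min = 16:00.
Mixing the batter is bounded by baking, so the latest it can start is 16:00.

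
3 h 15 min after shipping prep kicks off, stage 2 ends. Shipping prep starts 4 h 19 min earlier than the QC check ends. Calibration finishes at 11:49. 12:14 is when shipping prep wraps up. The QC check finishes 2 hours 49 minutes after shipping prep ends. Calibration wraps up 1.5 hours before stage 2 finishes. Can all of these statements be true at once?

No

The QC check ends at 12:14 + 169 min = 15:03.
Shipping prep starts at 15:03 − 259 min = 10:44.
Stage 2 ends at 10:44 + 195 min = 13:59.
Calibration ends at 13:59 − 90 min = 12:29.
But calibration is also said to end at 11:49 — a 40-minute conflict.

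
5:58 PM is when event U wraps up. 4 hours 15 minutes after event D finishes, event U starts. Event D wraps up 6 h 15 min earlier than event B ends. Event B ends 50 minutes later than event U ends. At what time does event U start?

4:48 PM

Event B ends at 5:58 PM + 50 min = 6:48 PM.
Event D ends at 6:48 PM − 375 min = 12:33 PM.
Event U starts at 12:33 PM + 255 min = 4:48 PM.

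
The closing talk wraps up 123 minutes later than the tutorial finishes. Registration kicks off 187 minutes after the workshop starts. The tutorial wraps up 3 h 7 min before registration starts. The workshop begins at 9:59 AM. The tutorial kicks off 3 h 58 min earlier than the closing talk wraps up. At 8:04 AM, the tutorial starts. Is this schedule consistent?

Yes

Registration starts at 9:59 AM + 187 min = 1:06 PM.
The tutorial ends at 1:06 PM − 187 min = 9:59 AM.
The closing talk ends at 9:59 AM + 123 min = 12:02 PM.
The tutorial starts at 12:02 PM − 238 min = 8:04 AM.
That matches the stated 8:04 AM, so the schedule is consistent.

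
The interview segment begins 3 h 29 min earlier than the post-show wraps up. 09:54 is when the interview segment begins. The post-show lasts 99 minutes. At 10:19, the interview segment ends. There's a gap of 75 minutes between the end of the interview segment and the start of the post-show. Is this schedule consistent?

No

The post-show starts at 10:19 + 75 min = 11:34.
The post-show ends at 11:34 + 99 min = 13:13.
The interview segment starts at 13:13 − 209 min = 09:44.
But the interview segment is also said to start at 09:54 — a 10-minute conflict.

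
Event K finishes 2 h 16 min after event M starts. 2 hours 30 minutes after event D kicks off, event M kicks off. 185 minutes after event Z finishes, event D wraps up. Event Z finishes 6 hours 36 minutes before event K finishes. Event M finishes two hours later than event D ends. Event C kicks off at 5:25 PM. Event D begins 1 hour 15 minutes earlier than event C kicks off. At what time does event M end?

Event D starts at 5:25 PM − 75 min = 4:10 PM.
Event M starts at 4:10 PM + 150 min = 6:40 PM.
Event K ends at 6:40 PM + 136 min = 8:56 PM.
Event Z ends at 8:56 PM − 396 min = 2:20 PM.
Event D ends at 2:20 PM + 185 min = 5:25 PM.
Event M ends at 5:25 PM + 120 min = 7:25 PM.

7:25 PM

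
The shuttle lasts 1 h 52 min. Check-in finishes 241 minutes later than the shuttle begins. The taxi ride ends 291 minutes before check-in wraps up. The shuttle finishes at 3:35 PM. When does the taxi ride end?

The shuttle starts at 3:35 PM − 112 min = 1:43 PM.
Check-in ends at 1:43 PM + 241 min = 5:44 PM.
The taxi ride ends at 5:44 PM − 291 min = 12:53 PM.

12:53 PM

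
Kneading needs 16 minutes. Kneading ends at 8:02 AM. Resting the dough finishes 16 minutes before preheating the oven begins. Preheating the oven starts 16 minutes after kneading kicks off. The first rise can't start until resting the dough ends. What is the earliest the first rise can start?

7:46 AM

Kneading starts at 8:02 AM − 16 min = 7:46 AM.
Preheating the oven starts at 7:46 AM + 16 min = 8:02 AM.
Resting the dough ends at 8:02 AM − 16 min = 7:46 AM.
The first rise is bounded by resting the dough, so the earliest it can start is 7:46 AM.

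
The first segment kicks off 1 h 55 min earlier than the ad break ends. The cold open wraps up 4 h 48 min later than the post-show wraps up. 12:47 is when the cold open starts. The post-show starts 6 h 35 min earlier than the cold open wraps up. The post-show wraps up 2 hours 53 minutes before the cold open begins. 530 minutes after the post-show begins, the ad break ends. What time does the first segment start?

The post-show ends at 12:47 − 173 min = 09:54.
The cold open ends at 09:54 + 288 min = 14:42.
The post-show starts at 14:42 − 395 min = 08:07.
The ad break ends at 08:07 + 530 min = 16:57.
The first segment starts at 16:57 − 115 min = 15:02.

15:02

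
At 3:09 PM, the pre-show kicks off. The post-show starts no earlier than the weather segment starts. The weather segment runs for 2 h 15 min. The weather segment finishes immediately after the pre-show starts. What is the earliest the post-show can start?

The weather segment ends at 3:09 PM.
The weather segment starts at 3:09 PM − 135 min = 12:54 PM.
The post-show is bounded by the weather segment, so the earliest it can start is 12:54 PM.

12:54 PM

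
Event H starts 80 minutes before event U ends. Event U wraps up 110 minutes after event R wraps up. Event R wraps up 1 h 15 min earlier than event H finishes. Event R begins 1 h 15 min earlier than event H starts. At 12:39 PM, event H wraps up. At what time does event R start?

Event R ends at 12:39 PM − 75 min = 11:24 AM.
Event U ends at 11:24 AM + 110 min = 1:14 PM.
Event H starts at 1:14 PM − 80 min = 11:54 AM.
Event R starts at 11:54 AM − 75 min = 10:39 AM.

10:39 AM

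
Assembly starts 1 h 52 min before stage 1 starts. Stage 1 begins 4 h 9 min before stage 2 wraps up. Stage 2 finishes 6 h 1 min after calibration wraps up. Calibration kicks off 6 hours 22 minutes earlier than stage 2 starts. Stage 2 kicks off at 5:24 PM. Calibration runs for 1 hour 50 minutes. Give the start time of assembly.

12:52 PM

Calibration starts at 5:24 PM − 382 min = 11:02 AM.
Calibration ends at 11:02 AM + 110 min = 12:52 PM.
Stage 2 ends at 12:52 PM + 361 min = 6:53 PM.
Stage 1 starts at 6:53 PM − 249 min = 2:44 PM.
Assembly starts at 2:44 PM − 112 min = 12:52 PM.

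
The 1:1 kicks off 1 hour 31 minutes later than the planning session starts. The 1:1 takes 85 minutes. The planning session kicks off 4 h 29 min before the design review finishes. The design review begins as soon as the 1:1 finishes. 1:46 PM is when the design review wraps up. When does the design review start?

12:13 PM

The planning session starts at 1:46 PM − 269 min = 9:17 AM.
The 1:1 starts at 9:17 AM + 91 min = 10:48 AM.
The 1:1 ends at 10:48 AM + 85 min = 12:13 PM.
So the design review starts at 12:13 PM.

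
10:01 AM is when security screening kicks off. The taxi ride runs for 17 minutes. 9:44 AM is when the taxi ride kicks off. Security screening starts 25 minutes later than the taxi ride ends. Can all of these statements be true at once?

No

The taxi ride ends at 9:44 AM + 17 min = 10:01 AM.
Security screening starts at 10:01 AM + 25 min = 10:26 AM.
But security screening is also said to start at 10:01 AM — a 25-minute conflict.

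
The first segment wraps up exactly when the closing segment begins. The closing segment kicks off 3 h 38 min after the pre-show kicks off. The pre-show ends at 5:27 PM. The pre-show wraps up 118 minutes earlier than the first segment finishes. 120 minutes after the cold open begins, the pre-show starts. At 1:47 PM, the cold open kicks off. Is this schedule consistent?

Yes

The pre-show starts at 1:47 PM + 120 min = 3:47 PM.
The closing segment starts at 3:47 PM + 218 min = 7:25 PM.
So the first segment ends at 7:25 PM.
The pre-show ends at 7:25 PM − 118 min = 5:27 PM.
That matches the stated 5:27 PM, so the schedule is consistent.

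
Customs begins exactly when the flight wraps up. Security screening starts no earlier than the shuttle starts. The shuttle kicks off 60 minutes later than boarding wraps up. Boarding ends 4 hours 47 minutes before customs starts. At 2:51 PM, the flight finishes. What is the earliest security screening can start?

Customs starts at 2:51 PM.
Boarding ends at 2:51 PM − 287 min = 10:04 AM.
The shuttle starts at 10:04 AM + 60 min = 11:04 AM.
Security screening is bounded by the shuttle, so the earliest it can start is 11:04 AM.

11:04 AM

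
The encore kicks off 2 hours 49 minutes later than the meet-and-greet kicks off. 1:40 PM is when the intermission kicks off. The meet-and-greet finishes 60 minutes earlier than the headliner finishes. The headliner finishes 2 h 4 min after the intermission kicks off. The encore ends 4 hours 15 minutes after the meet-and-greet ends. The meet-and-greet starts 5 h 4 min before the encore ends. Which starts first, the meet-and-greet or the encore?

The headliner ends at 1:40 PM + 124 min = 3:44 PM.
The meet-and-greet ends at 3:44 PM − 60 min = 2:44 PM.
The encore ends at 2:44 PM + 255 min = 6:59 PM.
The meet-and-greet starts at 6:59 PM − 304 min = 1:55 PM.
The encore starts at 1:55 PM + 169 min = 4:44 PM.
The meet-and-greet starts at 1:55 PM and the encore starts at 4:44 PM, so the meet-and-greet is first.

the meet-and-greet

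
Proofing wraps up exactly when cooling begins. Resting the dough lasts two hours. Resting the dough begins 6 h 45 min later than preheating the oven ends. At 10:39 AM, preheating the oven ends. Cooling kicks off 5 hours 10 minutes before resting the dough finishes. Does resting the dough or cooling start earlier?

Resting the dough starts at 10:39 AM + 405 min = 5:24 PM.
Resting the dough ends at 5:24 PM + 120 min = 7:24 PM.
Cooling starts at 7:24 PM − 310 min = 2:14 PM.
Resting the dough starts at 5:24 PM and cooling starts at 2:14 PM, so cooling is first.

cooling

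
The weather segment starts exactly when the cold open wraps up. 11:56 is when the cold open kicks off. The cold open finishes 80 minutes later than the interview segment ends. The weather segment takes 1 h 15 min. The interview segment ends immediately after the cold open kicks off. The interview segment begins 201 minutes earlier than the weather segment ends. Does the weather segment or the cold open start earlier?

The interview segment ends at 11:56.
The cold open ends at 11:56 + 80 min = 13:16.
So the weather segment starts at 13:16.
The weather segment starts at 13:16 and the cold open starts at 11:56, so the cold open is first.

the cold open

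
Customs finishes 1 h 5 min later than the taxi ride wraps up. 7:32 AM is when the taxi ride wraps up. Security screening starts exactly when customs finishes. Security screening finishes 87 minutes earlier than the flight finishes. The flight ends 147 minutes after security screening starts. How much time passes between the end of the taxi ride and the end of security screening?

125 minutes

Customs ends at 7:32 AM + 65 min = 8:37 AM.
So security screening starts at 8:37 AM.
The flight ends at 8:37 AM + 147 min = 11:04 AM.
Security screening ends at 11:04 AM − 87 min = 9:37 AM.
From 7:32 AM to 9:37 AM is 125 minutes.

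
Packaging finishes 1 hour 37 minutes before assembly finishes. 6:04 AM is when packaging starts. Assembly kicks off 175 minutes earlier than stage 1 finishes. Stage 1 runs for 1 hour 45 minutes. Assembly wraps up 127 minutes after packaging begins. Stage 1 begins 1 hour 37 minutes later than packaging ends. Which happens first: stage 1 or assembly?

assembly

Assembly ends at 6:04 AM + 127 min = 8:11 AM.
Packaging ends at 8:11 AM − 97 min = 6:34 AM.
Stage 1 starts at 6:34 AM + 97 min = 8:11 AM.
Stage 1 ends at 8:11 AM + 105 min = 9:56 AM.
Assembly starts at 9:56 AM − 175 min = 7:01 AM.
Stage 1 starts at 8:11 AM and assembly starts at 7:01 AM, so assembly is first.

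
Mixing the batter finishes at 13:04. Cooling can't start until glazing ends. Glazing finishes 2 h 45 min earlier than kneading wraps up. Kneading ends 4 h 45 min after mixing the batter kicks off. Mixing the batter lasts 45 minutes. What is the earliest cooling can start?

14:19

Mixing the batter starts at 13:04 − 45 min = 12:19.
Kneading ends at 12:19 + 285 min = 17:04.
Glazing ends at 17:04 − 165 min = 14:19.
Cooling is bounded by glazing, so the earliest it can start is 14:19.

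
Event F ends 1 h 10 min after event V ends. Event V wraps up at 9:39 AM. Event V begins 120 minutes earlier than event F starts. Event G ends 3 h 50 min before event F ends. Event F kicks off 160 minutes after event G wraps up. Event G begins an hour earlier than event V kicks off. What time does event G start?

Event F ends at 9:39 AM + 70 min = 10:49 AM.
Event G ends at 10:49 AM − 230 min = 6:59 AM.
Event F starts at 6:59 AM + 160 min = 9:39 AM.
Event V starts at 9:39 AM − 120 min = 7:39 AM.
Event G starts at 7:39 AM − 60 min = 6:39 AM.

6:39 AM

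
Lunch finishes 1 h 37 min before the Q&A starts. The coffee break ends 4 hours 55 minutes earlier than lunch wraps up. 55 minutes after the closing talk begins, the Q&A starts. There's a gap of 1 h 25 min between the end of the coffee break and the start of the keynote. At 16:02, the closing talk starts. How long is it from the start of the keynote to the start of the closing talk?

The Q&A starts at 16:02 + 55 min = 16:57.
Lunch ends at 16:57 − 97 min = 15:20.
The coffee break ends at 15:20 − 295 min = 10:25.
The keynote starts at 10:25 + 85 min = 11:50.
From 11:50 to 16:02 is 4 hours 12 minutes.

4 hours 12 minutes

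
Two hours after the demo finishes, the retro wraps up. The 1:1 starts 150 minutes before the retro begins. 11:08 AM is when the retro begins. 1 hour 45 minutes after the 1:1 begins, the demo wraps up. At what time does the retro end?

12:23 PM

The 1:1 starts at 11:08 AM − 150 min = 8:38 AM.
The demo ends at 8:38 AM + 105 min = 10:23 AM.
The retro ends at 10:23 AM + 120 min = 12:23 PM.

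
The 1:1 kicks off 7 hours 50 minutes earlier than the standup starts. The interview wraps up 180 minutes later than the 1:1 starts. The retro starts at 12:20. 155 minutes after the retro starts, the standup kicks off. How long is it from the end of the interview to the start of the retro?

The standup starts at 12:20 + 155 min = 14:55.
The 1:1 starts at 14:55 − 470 min = 07:05.
The interview ends at 07:05 + 180 min = 10:05.
From 10:05 to 12:20 is 135 minutes.

135 minutes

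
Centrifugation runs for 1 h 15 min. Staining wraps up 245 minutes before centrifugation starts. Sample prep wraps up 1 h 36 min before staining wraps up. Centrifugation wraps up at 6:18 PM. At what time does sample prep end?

Centrifugation starts at 6:18 PM − 75 min = 5:03 PM.
Staining ends at 5:03 PM − 245 min = 12:58 PM.
Sample prep ends at 12:58 PM − 96 min = 11:22 AM.

11:22 AM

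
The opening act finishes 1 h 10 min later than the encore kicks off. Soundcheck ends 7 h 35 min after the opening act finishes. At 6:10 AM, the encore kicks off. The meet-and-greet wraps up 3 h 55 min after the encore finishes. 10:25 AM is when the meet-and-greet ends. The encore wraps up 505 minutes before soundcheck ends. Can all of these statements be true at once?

The opening act ends at 6:10 AM + 70 min = 7:20 AM.
Soundcheck ends at 7:20 AM + 455 min = 2:55 PM.
The encore ends at 2:55 PM − 505 min = 6:30 AM.
The meet-and-greet ends at 6:30 AM + 235 min = 10:25 AM.
That matches the stated 10:25 AM, so the schedule is consistent.

Yes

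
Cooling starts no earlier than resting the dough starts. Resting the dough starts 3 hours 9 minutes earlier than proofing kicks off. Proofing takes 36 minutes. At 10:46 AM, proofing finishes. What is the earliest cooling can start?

Proofing starts at 10:46 AM − 36 min = 10:10 AM.
Resting the dough starts at 10:10 AM − 189 min = 7:01 AM.
Cooling is bounded by resting the dough, so the earliest it can start is 7:01 AM.

7:01 AM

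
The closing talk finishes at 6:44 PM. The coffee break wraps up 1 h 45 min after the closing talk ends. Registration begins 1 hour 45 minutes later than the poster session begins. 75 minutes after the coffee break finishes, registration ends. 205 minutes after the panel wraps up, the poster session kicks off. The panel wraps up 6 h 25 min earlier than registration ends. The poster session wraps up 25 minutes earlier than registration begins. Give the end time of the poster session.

The coffee break ends at 6:44 PM + 105 min = 8:29 PM.
Registration ends at 8:29 PM + 75 min = 9:44 PM.
The panel ends at 9:44 PM − 385 min = 3:19 PM.
The poster session starts at 3:19 PM + 205 min = 6:44 PM.
Registration starts at 6:44 PM + 105 min = 8:29 PM.
The poster session ends at 8:29 PM − 25 min = 8:04 PM.

8:04 PM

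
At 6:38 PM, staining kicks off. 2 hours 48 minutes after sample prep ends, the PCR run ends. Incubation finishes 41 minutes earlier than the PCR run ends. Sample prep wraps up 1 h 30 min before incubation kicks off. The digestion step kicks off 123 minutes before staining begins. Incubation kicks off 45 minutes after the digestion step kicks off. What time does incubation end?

The digestion step starts at 6:38 PM − 123 min = 4:35 PM.
Incubation starts at 4:35 PM + 45 min = 5:20 PM.
Sample prep ends at 5:20 PM − 90 min = 3:50 PM.
The PCR run ends at 3:50 PM + 168 min = 6:38 PM.
Incubation ends at 6:38 PM − 41 min = 5:57 PM.

5:57 PM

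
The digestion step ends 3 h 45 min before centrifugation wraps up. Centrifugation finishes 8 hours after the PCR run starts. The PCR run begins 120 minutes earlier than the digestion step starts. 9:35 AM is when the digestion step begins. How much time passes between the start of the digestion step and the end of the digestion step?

2 h 15 min

The PCR run starts at 9:35 AM − 120 min = 7:35 AM.
Centrifugation ends at 7:35 AM + 480 min = 3:35 PM.
The digestion step ends at 3:35 PM − 225 min = 11:50 AM.
From 9:35 AM to 11:50 AM is 2 h 15 min.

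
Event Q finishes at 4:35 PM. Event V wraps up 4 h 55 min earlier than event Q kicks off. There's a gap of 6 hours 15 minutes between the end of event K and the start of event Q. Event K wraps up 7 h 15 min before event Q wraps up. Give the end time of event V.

Event K ends at 4:35 PM − 435 min = 9:20 AM.
Event Q starts at 9:20 AM + 375 min = 3:35 PM.
Event V ends at 3:35 PM − 295 min = 10:40 AM.

10:40 AM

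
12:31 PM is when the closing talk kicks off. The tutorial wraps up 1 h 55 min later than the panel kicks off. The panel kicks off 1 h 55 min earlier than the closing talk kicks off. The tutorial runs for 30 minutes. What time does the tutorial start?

The panel starts at 12:31 PM − 115 min = 10:36 AM.
The tutorial ends at 10:36 AM + 115 min = 12:31 PM.
The tutorial starts at 12:31 PM − 30 min = 12:01 PM.

12:01 PM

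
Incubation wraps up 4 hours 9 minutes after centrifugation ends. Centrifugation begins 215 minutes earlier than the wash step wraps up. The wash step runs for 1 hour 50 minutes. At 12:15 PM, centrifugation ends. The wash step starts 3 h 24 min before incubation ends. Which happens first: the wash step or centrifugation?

Incubation ends at 12:15 PM + 249 min = 4:24 PM.
The wash step starts at 4:24 PM − 204 min = 1:00 PM.
The wash step ends at 1:00 PM + 110 min = 2:50 PM.
Centrifugation starts at 2:50 PM − 215 min = 11:15 AM.
The wash step starts at 1:00 PM and centrifugation starts at 11:15 AM, so centrifugation is first.

centrifugation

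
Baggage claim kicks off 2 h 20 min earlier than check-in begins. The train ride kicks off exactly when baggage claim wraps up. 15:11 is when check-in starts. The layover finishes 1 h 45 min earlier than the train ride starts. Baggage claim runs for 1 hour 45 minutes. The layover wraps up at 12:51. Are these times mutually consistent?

Yes

Baggage claim starts at 15:11 − 140 min = 12:51.
Baggage claim ends at 12:51 + 105 min = 14:36.
So the train ride starts at 14:36.
The layover ends at 14:36 − 105 min = 12:51.
That matches the stated 12:51, so the schedule is consistent.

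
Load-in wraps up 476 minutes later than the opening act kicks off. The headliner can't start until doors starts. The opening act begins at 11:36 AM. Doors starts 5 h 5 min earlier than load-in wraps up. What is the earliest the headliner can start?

2:27 PM

Load-in ends at 11:36 AM + 476 min = 7:32 PM.
Doors starts at 7:32 PM − 305 min = 2:27 PM.
The headliner is bounded by doors, so the earliest it can start is 2:27 PM.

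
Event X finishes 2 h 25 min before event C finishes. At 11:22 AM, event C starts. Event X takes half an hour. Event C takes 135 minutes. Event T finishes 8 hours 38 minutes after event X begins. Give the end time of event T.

Event C ends at 11:22 AM + 135 min = 1:37 PM.
Event X ends at 1:37 PM − 145 min = 11:12 AM.
Event X starts at 11:12 AM − 30 min = 10:42 AM.
Event T ends at 10:42 AM + 518 min = 7:20 PM.

7:20 PM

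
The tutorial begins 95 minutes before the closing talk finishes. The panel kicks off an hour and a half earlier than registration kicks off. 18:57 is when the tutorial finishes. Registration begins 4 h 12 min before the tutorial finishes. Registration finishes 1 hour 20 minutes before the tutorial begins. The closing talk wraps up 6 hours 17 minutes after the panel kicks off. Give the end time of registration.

16:37

Registration starts at 18:57 − 252 min = 14:45.
The panel starts at 14:45 − 90 min = 13:15.
The closing talk ends at 13:15 + 377 min = 19:32.
The tutorial starts at 19:32 − 95 min = 17:57.
Registration ends at 17:57 − 80 min = 16:37.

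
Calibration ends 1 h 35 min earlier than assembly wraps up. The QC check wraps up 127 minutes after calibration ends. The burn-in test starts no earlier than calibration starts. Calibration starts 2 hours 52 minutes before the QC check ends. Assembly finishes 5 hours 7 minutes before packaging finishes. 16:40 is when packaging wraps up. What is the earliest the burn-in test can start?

Assembly ends at 16:40 − 307 min = 11:33.
Calibration ends at 11:33 − 95 min = 09:58.
The QC check ends at 09:58 + 127 min = 12:05.
Calibration starts at 12:05 − 172 min = 09:13.
The burn-in test is bounded by calibration, so the earliest it can start is 09:13.

09:13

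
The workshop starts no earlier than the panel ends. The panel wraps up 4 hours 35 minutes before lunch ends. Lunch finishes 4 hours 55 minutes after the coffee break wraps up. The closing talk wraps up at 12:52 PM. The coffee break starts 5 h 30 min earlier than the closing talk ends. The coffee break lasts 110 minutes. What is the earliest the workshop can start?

The coffee break starts at 12:52 PM − 330 min = 7:22 AM.
The coffee break ends at 7:22 AM + 110 min = 9:12 AM.
Lunch ends at 9:12 AM + 295 min = 2:07 PM.
The panel ends at 2:07 PM − 275 min = 9:32 AM.
The workshop is bounded by the panel, so the earliest it can start is 9:32 AM.

9:32 AM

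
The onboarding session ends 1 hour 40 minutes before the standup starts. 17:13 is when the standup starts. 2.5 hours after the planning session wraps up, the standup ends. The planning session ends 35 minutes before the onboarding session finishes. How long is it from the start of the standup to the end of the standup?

15 minutes

The onboarding session ends at 17:13 − 100 min = 15:33.
The planning session ends at 15:33 − 35 min = 14:58.
The standup ends at 14:58 + 150 min = 17:28.
From 17:13 to 17:28 is 15 minutes.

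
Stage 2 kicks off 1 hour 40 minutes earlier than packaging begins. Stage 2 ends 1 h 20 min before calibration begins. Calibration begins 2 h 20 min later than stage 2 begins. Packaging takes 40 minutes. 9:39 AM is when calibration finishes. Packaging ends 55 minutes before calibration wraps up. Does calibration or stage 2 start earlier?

Packaging ends at 9:39 AM − 55 min = 8:44 AM.
Packaging starts at 8:44 AM − 40 min = 8:04 AM.
Stage 2 starts at 8:04 AM − 100 min = 6:24 AM.
Calibration starts at 6:24 AM + 140 min = 8:44 AM.
Calibration starts at 8:44 AM and stage 2 starts at 6:24 AM, so stage 2 is first.

stage 2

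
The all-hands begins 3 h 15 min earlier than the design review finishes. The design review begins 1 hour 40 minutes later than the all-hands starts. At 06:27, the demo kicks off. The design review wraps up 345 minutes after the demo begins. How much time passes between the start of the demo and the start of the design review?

The design review ends at 06:27 + 345 min = 12:12.
The all-hands starts at 12:12 − 195 min = 08:57.
The design review starts at 08:57 + 100 min = 10:37.
From 06:27 to 10:37 is 250 minutes.

250 minutes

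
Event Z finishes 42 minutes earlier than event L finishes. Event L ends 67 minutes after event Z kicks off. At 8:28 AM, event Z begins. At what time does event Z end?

8:53 AM

Event L ends at 8:28 AM + 67 min = 9:35 AM.
Event Z ends at 9:35 AM − 42 min = 8:53 AM.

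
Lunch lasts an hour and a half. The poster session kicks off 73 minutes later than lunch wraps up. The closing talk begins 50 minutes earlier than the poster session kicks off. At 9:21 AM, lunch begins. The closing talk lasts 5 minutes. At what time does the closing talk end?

Lunch ends at 9:21 AM + 90 min = 10:51 AM.
The poster session starts at 10:51 AM + 73 min = 12:04 PM.
The closing talk starts at 12:04 PM − 50 min = 11:14 AM.
The closing talk ends at 11:14 AM + 5 min = 11:19 AM.

11:19 AM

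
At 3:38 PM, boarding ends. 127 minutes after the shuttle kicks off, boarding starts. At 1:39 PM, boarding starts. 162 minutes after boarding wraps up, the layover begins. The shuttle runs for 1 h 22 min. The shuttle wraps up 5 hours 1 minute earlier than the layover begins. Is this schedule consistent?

The layover starts at 3:38 PM + 162 min = 6:20 PM.
The shuttle ends at 6:20 PM − 301 min = 1:19 PM.
The shuttle starts at 1:19 PM − 82 min = 11:57 AM.
Boarding starts at 11:57 AM + 127 min = 2:04 PM.
But boarding is also said to start at 1:39 PM — a 25-minute conflict.

No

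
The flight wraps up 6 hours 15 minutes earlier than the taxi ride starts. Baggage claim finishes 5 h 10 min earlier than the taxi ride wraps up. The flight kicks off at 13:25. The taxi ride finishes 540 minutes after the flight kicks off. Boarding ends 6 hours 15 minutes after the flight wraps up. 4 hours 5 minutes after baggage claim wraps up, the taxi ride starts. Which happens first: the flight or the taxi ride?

The taxi ride ends at 13:25 + 540 min = 22:25.
Baggage claim ends at 22:25 − 310 min = 17:15.
The taxi ride starts at 17:15 + 245 min = 21:20.
The flight starts at 13:25 and the taxi ride starts at 21:20, so the flight is first.

the flight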